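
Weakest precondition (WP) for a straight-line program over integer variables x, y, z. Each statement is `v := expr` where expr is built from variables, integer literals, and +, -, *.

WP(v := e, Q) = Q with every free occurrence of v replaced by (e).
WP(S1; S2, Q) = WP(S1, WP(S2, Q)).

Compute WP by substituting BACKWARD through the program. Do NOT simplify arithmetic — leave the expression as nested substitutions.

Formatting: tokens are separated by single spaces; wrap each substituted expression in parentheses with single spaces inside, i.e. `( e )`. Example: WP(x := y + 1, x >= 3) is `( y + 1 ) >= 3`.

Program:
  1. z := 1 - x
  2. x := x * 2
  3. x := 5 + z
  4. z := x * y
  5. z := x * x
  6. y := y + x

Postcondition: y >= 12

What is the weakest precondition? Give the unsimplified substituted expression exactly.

Answer: ( y + ( 5 + ( 1 - x ) ) ) >= 12

Derivation:
post: y >= 12
stmt 6: y := y + x  -- replace 1 occurrence(s) of y with (y + x)
  => ( y + x ) >= 12
stmt 5: z := x * x  -- replace 0 occurrence(s) of z with (x * x)
  => ( y + x ) >= 12
stmt 4: z := x * y  -- replace 0 occurrence(s) of z with (x * y)
  => ( y + x ) >= 12
stmt 3: x := 5 + z  -- replace 1 occurrence(s) of x with (5 + z)
  => ( y + ( 5 + z ) ) >= 12
stmt 2: x := x * 2  -- replace 0 occurrence(s) of x with (x * 2)
  => ( y + ( 5 + z ) ) >= 12
stmt 1: z := 1 - x  -- replace 1 occurrence(s) of z with (1 - x)
  => ( y + ( 5 + ( 1 - x ) ) ) >= 12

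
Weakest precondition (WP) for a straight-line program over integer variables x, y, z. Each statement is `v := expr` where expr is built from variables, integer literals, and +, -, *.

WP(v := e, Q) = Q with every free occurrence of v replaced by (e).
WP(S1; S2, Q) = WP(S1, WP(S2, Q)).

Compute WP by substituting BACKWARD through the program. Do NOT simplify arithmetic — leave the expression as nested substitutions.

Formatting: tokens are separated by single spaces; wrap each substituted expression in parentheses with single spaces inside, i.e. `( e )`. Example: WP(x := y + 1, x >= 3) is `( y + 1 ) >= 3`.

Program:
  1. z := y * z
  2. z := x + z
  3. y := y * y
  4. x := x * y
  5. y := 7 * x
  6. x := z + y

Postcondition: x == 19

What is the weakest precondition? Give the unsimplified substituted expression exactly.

Answer: ( ( x + ( y * z ) ) + ( 7 * ( x * ( y * y ) ) ) ) == 19

Derivation:
post: x == 19
stmt 6: x := z + y  -- replace 1 occurrence(s) of x with (z + y)
  => ( z + y ) == 19
stmt 5: y := 7 * x  -- replace 1 occurrence(s) of y with (7 * x)
  => ( z + ( 7 * x ) ) == 19
stmt 4: x := x * y  -- replace 1 occurrence(s) of x with (x * y)
  => ( z + ( 7 * ( x * y ) ) ) == 19
stmt 3: y := y * y  -- replace 1 occurrence(s) of y with (y * y)
  => ( z + ( 7 * ( x * ( y * y ) ) ) ) == 19
stmt 2: z := x + z  -- replace 1 occurrence(s) of z with (x + z)
  => ( ( x + z ) + ( 7 * ( x * ( y * y ) ) ) ) == 19
stmt 1: z := y * z  -- replace 1 occurrence(s) of z with (y * z)
  => ( ( x + ( y * z ) ) + ( 7 * ( x * ( y * y ) ) ) ) == 19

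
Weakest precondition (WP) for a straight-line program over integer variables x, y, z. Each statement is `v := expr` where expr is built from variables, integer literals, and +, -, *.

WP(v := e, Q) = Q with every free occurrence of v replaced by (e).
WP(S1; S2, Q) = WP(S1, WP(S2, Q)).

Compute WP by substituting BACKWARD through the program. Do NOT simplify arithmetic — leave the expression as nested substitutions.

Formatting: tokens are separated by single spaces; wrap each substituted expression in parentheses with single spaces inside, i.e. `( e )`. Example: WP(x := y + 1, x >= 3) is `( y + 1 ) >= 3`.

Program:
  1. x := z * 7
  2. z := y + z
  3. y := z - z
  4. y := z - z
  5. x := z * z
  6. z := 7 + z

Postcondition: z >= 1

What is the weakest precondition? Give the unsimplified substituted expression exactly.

post: z >= 1
stmt 6: z := 7 + z  -- replace 1 occurrence(s) of z with (7 + z)
  => ( 7 + z ) >= 1
stmt 5: x := z * z  -- replace 0 occurrence(s) of x with (z * z)
  => ( 7 + z ) >= 1
stmt 4: y := z - z  -- replace 0 occurrence(s) of y with (z - z)
  => ( 7 + z ) >= 1
stmt 3: y := z - z  -- replace 0 occurrence(s) of y with (z - z)
  => ( 7 + z ) >= 1
stmt 2: z := y + z  -- replace 1 occurrence(s) of z with (y + z)
  => ( 7 + ( y + z ) ) >= 1
stmt 1: x := z * 7  -- replace 0 occurrence(s) of x with (z * 7)
  => ( 7 + ( y + z ) ) >= 1

Answer: ( 7 + ( y + z ) ) >= 1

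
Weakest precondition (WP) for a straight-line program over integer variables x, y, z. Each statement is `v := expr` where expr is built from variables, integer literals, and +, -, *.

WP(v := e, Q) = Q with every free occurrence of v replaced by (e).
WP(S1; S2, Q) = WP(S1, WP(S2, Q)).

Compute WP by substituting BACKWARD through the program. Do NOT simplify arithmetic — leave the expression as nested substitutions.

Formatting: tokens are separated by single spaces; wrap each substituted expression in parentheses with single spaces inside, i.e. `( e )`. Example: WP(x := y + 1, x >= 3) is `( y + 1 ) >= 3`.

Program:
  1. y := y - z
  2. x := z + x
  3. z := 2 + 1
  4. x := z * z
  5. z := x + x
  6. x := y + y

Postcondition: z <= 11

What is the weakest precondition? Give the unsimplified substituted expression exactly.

Answer: ( ( ( 2 + 1 ) * ( 2 + 1 ) ) + ( ( 2 + 1 ) * ( 2 + 1 ) ) ) <= 11

Derivation:
post: z <= 11
stmt 6: x := y + y  -- replace 0 occurrence(s) of x with (y + y)
  => z <= 11
stmt 5: z := x + x  -- replace 1 occurrence(s) of z with (x + x)
  => ( x + x ) <= 11
stmt 4: x := z * z  -- replace 2 occurrence(s) of x with (z * z)
  => ( ( z * z ) + ( z * z ) ) <= 11
stmt 3: z := 2 + 1  -- replace 4 occurrence(s) of z with (2 + 1)
  => ( ( ( 2 + 1 ) * ( 2 + 1 ) ) + ( ( 2 + 1 ) * ( 2 + 1 ) ) ) <= 11
stmt 2: x := z + x  -- replace 0 occurrence(s) of x with (z + x)
  => ( ( ( 2 + 1 ) * ( 2 + 1 ) ) + ( ( 2 + 1 ) * ( 2 + 1 ) ) ) <= 11
stmt 1: y := y - z  -- replace 0 occurrence(s) of y with (y - z)
  => ( ( ( 2 + 1 ) * ( 2 + 1 ) ) + ( ( 2 + 1 ) * ( 2 + 1 ) ) ) <= 11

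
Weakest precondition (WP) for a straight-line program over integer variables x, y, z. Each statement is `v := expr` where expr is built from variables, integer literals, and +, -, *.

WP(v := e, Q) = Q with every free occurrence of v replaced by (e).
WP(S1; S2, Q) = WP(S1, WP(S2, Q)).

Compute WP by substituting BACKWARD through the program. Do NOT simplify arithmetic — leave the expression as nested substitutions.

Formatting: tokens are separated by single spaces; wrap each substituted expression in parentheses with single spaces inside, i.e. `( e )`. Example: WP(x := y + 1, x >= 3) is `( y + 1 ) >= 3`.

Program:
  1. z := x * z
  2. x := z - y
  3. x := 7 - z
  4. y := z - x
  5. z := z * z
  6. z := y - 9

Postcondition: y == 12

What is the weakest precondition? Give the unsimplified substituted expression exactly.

Answer: ( ( x * z ) - ( 7 - ( x * z ) ) ) == 12

Derivation:
post: y == 12
stmt 6: z := y - 9  -- replace 0 occurrence(s) of z with (y - 9)
  => y == 12
stmt 5: z := z * z  -- replace 0 occurrence(s) of z with (z * z)
  => y == 12
stmt 4: y := z - x  -- replace 1 occurrence(s) of y with (z - x)
  => ( z - x ) == 12
stmt 3: x := 7 - z  -- replace 1 occurrence(s) of x with (7 - z)
  => ( z - ( 7 - z ) ) == 12
stmt 2: x := z - y  -- replace 0 occurrence(s) of x with (z - y)
  => ( z - ( 7 - z ) ) == 12
stmt 1: z := x * z  -- replace 2 occurrence(s) of z with (x * z)
  => ( ( x * z ) - ( 7 - ( x * z ) ) ) == 12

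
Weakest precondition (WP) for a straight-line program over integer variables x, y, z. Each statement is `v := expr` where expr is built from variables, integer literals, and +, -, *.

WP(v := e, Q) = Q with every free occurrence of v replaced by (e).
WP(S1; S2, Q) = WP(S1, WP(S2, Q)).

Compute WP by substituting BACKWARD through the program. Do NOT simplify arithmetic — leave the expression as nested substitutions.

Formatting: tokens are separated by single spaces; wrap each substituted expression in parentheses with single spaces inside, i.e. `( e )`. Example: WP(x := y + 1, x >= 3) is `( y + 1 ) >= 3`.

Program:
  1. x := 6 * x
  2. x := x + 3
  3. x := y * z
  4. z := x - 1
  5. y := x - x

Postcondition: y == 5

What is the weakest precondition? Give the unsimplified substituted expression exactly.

Answer: ( ( y * z ) - ( y * z ) ) == 5

Derivation:
post: y == 5
stmt 5: y := x - x  -- replace 1 occurrence(s) of y with (x - x)
  => ( x - x ) == 5
stmt 4: z := x - 1  -- replace 0 occurrence(s) of z with (x - 1)
  => ( x - x ) == 5
stmt 3: x := y * z  -- replace 2 occurrence(s) of x with (y * z)
  => ( ( y * z ) - ( y * z ) ) == 5
stmt 2: x := x + 3  -- replace 0 occurrence(s) of x with (x + 3)
  => ( ( y * z ) - ( y * z ) ) == 5
stmt 1: x := 6 * x  -- replace 0 occurrence(s) of x with (6 * x)
  => ( ( y * z ) - ( y * z ) ) == 5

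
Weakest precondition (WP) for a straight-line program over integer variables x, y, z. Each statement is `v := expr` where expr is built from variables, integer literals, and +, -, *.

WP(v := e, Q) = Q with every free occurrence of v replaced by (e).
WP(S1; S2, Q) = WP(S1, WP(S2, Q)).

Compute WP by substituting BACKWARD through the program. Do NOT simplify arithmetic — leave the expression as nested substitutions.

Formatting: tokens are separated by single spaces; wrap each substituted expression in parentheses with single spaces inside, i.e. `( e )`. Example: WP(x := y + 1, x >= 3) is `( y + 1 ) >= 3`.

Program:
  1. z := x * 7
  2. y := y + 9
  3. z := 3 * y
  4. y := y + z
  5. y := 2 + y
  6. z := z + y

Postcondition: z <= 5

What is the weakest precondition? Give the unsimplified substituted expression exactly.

post: z <= 5
stmt 6: z := z + y  -- replace 1 occurrence(s) of z with (z + y)
  => ( z + y ) <= 5
stmt 5: y := 2 + y  -- replace 1 occurrence(s) of y with (2 + y)
  => ( z + ( 2 + y ) ) <= 5
stmt 4: y := y + z  -- replace 1 occurrence(s) of y with (y + z)
  => ( z + ( 2 + ( y + z ) ) ) <= 5
stmt 3: z := 3 * y  -- replace 2 occurrence(s) of z with (3 * y)
  => ( ( 3 * y ) + ( 2 + ( y + ( 3 * y ) ) ) ) <= 5
stmt 2: y := y + 9  -- replace 3 occurrence(s) of y with (y + 9)
  => ( ( 3 * ( y + 9 ) ) + ( 2 + ( ( y + 9 ) + ( 3 * ( y + 9 ) ) ) ) ) <= 5
stmt 1: z := x * 7  -- replace 0 occurrence(s) of z with (x * 7)
  => ( ( 3 * ( y + 9 ) ) + ( 2 + ( ( y + 9 ) + ( 3 * ( y + 9 ) ) ) ) ) <= 5

Answer: ( ( 3 * ( y + 9 ) ) + ( 2 + ( ( y + 9 ) + ( 3 * ( y + 9 ) ) ) ) ) <= 5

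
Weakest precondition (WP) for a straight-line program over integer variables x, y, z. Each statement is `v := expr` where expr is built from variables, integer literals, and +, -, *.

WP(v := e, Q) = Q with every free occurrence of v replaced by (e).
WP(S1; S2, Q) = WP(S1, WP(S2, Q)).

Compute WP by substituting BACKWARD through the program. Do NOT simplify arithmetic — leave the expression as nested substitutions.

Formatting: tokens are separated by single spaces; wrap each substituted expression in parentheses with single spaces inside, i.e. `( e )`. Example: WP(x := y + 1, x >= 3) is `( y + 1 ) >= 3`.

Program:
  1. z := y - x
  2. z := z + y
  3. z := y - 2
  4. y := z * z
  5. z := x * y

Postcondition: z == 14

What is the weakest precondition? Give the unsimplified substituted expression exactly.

post: z == 14
stmt 5: z := x * y  -- replace 1 occurrence(s) of z with (x * y)
  => ( x * y ) == 14
stmt 4: y := z * z  -- replace 1 occurrence(s) of y with (z * z)
  => ( x * ( z * z ) ) == 14
stmt 3: z := y - 2  -- replace 2 occurrence(s) of z with (y - 2)
  => ( x * ( ( y - 2 ) * ( y - 2 ) ) ) == 14
stmt 2: z := z + y  -- replace 0 occurrence(s) of z with (z + y)
  => ( x * ( ( y - 2 ) * ( y - 2 ) ) ) == 14
stmt 1: z := y - x  -- replace 0 occurrence(s) of z with (y - x)
  => ( x * ( ( y - 2 ) * ( y - 2 ) ) ) == 14

Answer: ( x * ( ( y - 2 ) * ( y - 2 ) ) ) == 14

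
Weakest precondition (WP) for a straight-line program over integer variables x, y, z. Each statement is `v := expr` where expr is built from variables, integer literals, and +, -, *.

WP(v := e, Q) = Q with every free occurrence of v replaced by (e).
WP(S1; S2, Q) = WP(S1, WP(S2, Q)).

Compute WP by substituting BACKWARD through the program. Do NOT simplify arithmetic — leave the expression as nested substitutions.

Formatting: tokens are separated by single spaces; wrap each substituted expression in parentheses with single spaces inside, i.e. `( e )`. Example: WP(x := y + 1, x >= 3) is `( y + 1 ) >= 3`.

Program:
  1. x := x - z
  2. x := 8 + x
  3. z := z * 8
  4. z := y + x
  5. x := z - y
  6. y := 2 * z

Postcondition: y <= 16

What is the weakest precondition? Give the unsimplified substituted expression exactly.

post: y <= 16
stmt 6: y := 2 * z  -- replace 1 occurrence(s) of y with (2 * z)
  => ( 2 * z ) <= 16
stmt 5: x := z - y  -- replace 0 occurrence(s) of x with (z - y)
  => ( 2 * z ) <= 16
stmt 4: z := y + x  -- replace 1 occurrence(s) of z with (y + x)
  => ( 2 * ( y + x ) ) <= 16
stmt 3: z := z * 8  -- replace 0 occurrence(s) of z with (z * 8)
  => ( 2 * ( y + x ) ) <= 16
stmt 2: x := 8 + x  -- replace 1 occurrence(s) of x with (8 + x)
  => ( 2 * ( y + ( 8 + x ) ) ) <= 16
stmt 1: x := x - z  -- replace 1 occurrence(s) of x with (x - z)
  => ( 2 * ( y + ( 8 + ( x - z ) ) ) ) <= 16

Answer: ( 2 * ( y + ( 8 + ( x - z ) ) ) ) <= 16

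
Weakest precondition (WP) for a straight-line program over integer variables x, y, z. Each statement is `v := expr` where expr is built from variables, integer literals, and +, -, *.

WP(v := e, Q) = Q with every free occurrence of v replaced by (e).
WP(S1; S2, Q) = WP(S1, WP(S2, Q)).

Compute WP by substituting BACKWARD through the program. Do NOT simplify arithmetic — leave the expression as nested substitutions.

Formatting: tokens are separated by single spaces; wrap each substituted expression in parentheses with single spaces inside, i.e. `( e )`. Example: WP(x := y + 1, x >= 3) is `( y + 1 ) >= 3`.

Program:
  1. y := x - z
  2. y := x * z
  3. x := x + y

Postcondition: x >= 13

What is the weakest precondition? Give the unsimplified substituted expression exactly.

Answer: ( x + ( x * z ) ) >= 13

Derivation:
post: x >= 13
stmt 3: x := x + y  -- replace 1 occurrence(s) of x with (x + y)
  => ( x + y ) >= 13
stmt 2: y := x * z  -- replace 1 occurrence(s) of y with (x * z)
  => ( x + ( x * z ) ) >= 13
stmt 1: y := x - z  -- replace 0 occurrence(s) of y with (x - z)
  => ( x + ( x * z ) ) >= 13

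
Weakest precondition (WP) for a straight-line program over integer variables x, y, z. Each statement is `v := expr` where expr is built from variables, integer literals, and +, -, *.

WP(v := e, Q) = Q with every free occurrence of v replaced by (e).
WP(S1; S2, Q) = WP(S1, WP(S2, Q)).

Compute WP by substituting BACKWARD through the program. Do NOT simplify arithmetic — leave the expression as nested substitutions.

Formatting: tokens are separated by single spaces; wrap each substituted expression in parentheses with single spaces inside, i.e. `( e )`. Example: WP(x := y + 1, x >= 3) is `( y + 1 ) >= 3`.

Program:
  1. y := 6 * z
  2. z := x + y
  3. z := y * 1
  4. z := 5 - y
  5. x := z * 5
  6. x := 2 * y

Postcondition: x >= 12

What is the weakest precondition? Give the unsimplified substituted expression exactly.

Answer: ( 2 * ( 6 * z ) ) >= 12

Derivation:
post: x >= 12
stmt 6: x := 2 * y  -- replace 1 occurrence(s) of x with (2 * y)
  => ( 2 * y ) >= 12
stmt 5: x := z * 5  -- replace 0 occurrence(s) of x with (z * 5)
  => ( 2 * y ) >= 12
stmt 4: z := 5 - y  -- replace 0 occurrence(s) of z with (5 - y)
  => ( 2 * y ) >= 12
stmt 3: z := y * 1  -- replace 0 occurrence(s) of z with (y * 1)
  => ( 2 * y ) >= 12
stmt 2: z := x + y  -- replace 0 occurrence(s) of z with (x + y)
  => ( 2 * y ) >= 12
stmt 1: y := 6 * z  -- replace 1 occurrence(s) of y with (6 * z)
  => ( 2 * ( 6 * z ) ) >= 12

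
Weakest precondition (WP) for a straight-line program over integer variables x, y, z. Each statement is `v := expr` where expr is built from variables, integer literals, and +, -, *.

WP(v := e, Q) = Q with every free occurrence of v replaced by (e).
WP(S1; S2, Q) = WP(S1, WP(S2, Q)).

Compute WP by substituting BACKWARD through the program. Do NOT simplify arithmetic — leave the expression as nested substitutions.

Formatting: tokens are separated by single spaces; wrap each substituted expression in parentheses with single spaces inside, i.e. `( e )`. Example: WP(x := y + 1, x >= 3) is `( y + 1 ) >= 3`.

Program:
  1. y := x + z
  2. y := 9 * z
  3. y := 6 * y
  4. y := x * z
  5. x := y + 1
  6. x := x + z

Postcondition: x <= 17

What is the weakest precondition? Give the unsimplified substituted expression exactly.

Answer: ( ( ( x * z ) + 1 ) + z ) <= 17

Derivation:
post: x <= 17
stmt 6: x := x + z  -- replace 1 occurrence(s) of x with (x + z)
  => ( x + z ) <= 17
stmt 5: x := y + 1  -- replace 1 occurrence(s) of x with (y + 1)
  => ( ( y + 1 ) + z ) <= 17
stmt 4: y := x * z  -- replace 1 occurrence(s) of y with (x * z)
  => ( ( ( x * z ) + 1 ) + z ) <= 17
stmt 3: y := 6 * y  -- replace 0 occurrence(s) of y with (6 * y)
  => ( ( ( x * z ) + 1 ) + z ) <= 17
stmt 2: y := 9 * z  -- replace 0 occurrence(s) of y with (9 * z)
  => ( ( ( x * z ) + 1 ) + z ) <= 17
stmt 1: y := x + z  -- replace 0 occurrence(s) of y with (x + z)
  => ( ( ( x * z ) + 1 ) + z ) <= 17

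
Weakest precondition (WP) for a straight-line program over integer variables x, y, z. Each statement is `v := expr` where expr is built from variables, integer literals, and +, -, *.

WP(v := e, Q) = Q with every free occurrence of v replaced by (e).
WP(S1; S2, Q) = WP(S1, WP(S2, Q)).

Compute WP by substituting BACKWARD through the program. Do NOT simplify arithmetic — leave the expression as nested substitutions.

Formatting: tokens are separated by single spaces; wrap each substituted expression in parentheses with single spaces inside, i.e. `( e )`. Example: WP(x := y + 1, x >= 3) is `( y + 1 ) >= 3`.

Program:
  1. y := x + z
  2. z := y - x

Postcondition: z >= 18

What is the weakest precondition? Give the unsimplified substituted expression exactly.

post: z >= 18
stmt 2: z := y - x  -- replace 1 occurrence(s) of z with (y - x)
  => ( y - x ) >= 18
stmt 1: y := x + z  -- replace 1 occurrence(s) of y with (x + z)
  => ( ( x + z ) - x ) >= 18

Answer: ( ( x + z ) - x ) >= 18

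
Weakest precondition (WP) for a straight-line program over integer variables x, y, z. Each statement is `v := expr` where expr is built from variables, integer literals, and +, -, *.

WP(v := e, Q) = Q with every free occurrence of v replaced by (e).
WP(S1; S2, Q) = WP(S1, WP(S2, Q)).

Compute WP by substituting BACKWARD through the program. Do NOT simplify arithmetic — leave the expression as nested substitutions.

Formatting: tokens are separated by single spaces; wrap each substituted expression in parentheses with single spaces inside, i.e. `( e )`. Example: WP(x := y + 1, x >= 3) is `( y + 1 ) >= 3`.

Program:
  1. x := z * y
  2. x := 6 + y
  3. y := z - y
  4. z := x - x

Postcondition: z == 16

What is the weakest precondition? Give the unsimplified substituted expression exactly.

Answer: ( ( 6 + y ) - ( 6 + y ) ) == 16

Derivation:
post: z == 16
stmt 4: z := x - x  -- replace 1 occurrence(s) of z with (x - x)
  => ( x - x ) == 16
stmt 3: y := z - y  -- replace 0 occurrence(s) of y with (z - y)
  => ( x - x ) == 16
stmt 2: x := 6 + y  -- replace 2 occurrence(s) of x with (6 + y)
  => ( ( 6 + y ) - ( 6 + y ) ) == 16
stmt 1: x := z * y  -- replace 0 occurrence(s) of x with (z * y)
  => ( ( 6 + y ) - ( 6 + y ) ) == 16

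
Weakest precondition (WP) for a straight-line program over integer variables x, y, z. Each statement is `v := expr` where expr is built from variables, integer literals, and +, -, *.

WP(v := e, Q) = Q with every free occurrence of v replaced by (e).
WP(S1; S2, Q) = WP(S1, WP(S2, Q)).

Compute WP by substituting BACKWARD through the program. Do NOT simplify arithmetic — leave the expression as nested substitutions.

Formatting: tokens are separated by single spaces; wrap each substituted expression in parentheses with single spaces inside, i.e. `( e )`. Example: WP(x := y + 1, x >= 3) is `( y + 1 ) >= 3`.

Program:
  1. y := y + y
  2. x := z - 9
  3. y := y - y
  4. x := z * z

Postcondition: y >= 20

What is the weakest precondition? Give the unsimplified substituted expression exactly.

post: y >= 20
stmt 4: x := z * z  -- replace 0 occurrence(s) of x with (z * z)
  => y >= 20
stmt 3: y := y - y  -- replace 1 occurrence(s) of y with (y - y)
  => ( y - y ) >= 20
stmt 2: x := z - 9  -- replace 0 occurrence(s) of x with (z - 9)
  => ( y - y ) >= 20
stmt 1: y := y + y  -- replace 2 occurrence(s) of y with (y + y)
  => ( ( y + y ) - ( y + y ) ) >= 20

Answer: ( ( y + y ) - ( y + y ) ) >= 20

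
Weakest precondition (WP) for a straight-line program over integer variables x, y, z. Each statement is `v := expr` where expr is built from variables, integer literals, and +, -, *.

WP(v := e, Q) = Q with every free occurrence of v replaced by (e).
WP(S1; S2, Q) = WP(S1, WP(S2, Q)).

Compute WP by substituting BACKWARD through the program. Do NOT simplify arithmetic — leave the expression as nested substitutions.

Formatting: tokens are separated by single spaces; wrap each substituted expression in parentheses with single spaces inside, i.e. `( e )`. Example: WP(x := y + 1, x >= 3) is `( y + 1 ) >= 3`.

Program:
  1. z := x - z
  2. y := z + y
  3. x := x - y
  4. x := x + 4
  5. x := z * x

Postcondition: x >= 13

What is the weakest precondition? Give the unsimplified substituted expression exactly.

post: x >= 13
stmt 5: x := z * x  -- replace 1 occurrence(s) of x with (z * x)
  => ( z * x ) >= 13
stmt 4: x := x + 4  -- replace 1 occurrence(s) of x with (x + 4)
  => ( z * ( x + 4 ) ) >= 13
stmt 3: x := x - y  -- replace 1 occurrence(s) of x with (x - y)
  => ( z * ( ( x - y ) + 4 ) ) >= 13
stmt 2: y := z + y  -- replace 1 occurrence(s) of y with (z + y)
  => ( z * ( ( x - ( z + y ) ) + 4 ) ) >= 13
stmt 1: z := x - z  -- replace 2 occurrence(s) of z with (x - z)
  => ( ( x - z ) * ( ( x - ( ( x - z ) + y ) ) + 4 ) ) >= 13

Answer: ( ( x - z ) * ( ( x - ( ( x - z ) + y ) ) + 4 ) ) >= 13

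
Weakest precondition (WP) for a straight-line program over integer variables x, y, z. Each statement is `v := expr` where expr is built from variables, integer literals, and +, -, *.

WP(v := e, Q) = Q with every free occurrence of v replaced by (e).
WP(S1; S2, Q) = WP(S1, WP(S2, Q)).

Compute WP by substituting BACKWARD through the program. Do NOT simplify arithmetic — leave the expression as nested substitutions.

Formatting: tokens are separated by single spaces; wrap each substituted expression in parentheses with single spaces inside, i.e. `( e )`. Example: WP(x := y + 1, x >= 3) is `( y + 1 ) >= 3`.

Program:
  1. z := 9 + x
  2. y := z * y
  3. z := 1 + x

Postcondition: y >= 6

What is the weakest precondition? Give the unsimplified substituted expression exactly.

Answer: ( ( 9 + x ) * y ) >= 6

Derivation:
post: y >= 6
stmt 3: z := 1 + x  -- replace 0 occurrence(s) of z with (1 + x)
  => y >= 6
stmt 2: y := z * y  -- replace 1 occurrence(s) of y with (z * y)
  => ( z * y ) >= 6
stmt 1: z := 9 + x  -- replace 1 occurrence(s) of z with (9 + x)
  => ( ( 9 + x ) * y ) >= 6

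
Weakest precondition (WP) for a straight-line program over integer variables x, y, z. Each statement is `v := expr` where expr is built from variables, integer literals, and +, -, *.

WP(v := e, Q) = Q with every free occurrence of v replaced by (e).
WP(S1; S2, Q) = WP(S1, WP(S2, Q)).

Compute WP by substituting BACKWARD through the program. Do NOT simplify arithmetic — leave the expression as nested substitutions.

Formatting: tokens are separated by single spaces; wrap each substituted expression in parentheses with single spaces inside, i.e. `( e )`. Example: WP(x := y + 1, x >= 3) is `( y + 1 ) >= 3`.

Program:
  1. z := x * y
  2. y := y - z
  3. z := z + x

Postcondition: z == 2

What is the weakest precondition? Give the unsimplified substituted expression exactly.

Answer: ( ( x * y ) + x ) == 2

Derivation:
post: z == 2
stmt 3: z := z + x  -- replace 1 occurrence(s) of z with (z + x)
  => ( z + x ) == 2
stmt 2: y := y - z  -- replace 0 occurrence(s) of y with (y - z)
  => ( z + x ) == 2
stmt 1: z := x * y  -- replace 1 occurrence(s) of z with (x * y)
  => ( ( x * y ) + x ) == 2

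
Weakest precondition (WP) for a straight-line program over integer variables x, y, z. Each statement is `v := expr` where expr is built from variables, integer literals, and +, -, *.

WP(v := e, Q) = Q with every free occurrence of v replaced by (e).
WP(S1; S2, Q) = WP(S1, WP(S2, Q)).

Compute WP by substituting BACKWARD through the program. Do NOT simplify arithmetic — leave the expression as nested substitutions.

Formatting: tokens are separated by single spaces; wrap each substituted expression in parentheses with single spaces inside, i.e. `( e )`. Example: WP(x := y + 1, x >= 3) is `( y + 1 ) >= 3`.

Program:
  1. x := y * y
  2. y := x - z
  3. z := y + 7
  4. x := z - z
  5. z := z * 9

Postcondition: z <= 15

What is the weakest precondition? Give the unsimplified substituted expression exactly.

Answer: ( ( ( ( y * y ) - z ) + 7 ) * 9 ) <= 15

Derivation:
post: z <= 15
stmt 5: z := z * 9  -- replace 1 occurrence(s) of z with (z * 9)
  => ( z * 9 ) <= 15
stmt 4: x := z - z  -- replace 0 occurrence(s) of x with (z - z)
  => ( z * 9 ) <= 15
stmt 3: z := y + 7  -- replace 1 occurrence(s) of z with (y + 7)
  => ( ( y + 7 ) * 9 ) <= 15
stmt 2: y := x - z  -- replace 1 occurrence(s) of y with (x - z)
  => ( ( ( x - z ) + 7 ) * 9 ) <= 15
stmt 1: x := y * y  -- replace 1 occurrence(s) of x with (y * y)
  => ( ( ( ( y * y ) - z ) + 7 ) * 9 ) <= 15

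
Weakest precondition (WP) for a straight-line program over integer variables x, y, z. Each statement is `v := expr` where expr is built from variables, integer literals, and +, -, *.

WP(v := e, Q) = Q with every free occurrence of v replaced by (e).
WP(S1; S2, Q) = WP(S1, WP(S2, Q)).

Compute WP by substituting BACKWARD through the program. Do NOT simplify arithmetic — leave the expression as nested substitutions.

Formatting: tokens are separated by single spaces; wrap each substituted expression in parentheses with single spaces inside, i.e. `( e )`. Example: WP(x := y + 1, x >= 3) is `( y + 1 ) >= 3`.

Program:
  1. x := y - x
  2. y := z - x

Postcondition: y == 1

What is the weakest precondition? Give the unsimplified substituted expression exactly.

Answer: ( z - ( y - x ) ) == 1

Derivation:
post: y == 1
stmt 2: y := z - x  -- replace 1 occurrence(s) of y with (z - x)
  => ( z - x ) == 1
stmt 1: x := y - x  -- replace 1 occurrence(s) of x with (y - x)
  => ( z - ( y - x ) ) == 1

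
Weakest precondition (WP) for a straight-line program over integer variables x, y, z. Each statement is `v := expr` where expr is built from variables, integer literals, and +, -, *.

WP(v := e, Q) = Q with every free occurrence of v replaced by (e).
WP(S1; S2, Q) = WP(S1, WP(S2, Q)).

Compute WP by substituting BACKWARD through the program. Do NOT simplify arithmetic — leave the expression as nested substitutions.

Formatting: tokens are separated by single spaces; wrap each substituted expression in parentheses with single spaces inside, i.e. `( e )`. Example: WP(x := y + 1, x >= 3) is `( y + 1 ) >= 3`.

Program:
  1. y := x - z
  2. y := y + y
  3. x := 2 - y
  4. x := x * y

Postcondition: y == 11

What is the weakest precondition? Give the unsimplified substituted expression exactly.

post: y == 11
stmt 4: x := x * y  -- replace 0 occurrence(s) of x with (x * y)
  => y == 11
stmt 3: x := 2 - y  -- replace 0 occurrence(s) of x with (2 - y)
  => y == 11
stmt 2: y := y + y  -- replace 1 occurrence(s) of y with (y + y)
  => ( y + y ) == 11
stmt 1: y := x - z  -- replace 2 occurrence(s) of y with (x - z)
  => ( ( x - z ) + ( x - z ) ) == 11

Answer: ( ( x - z ) + ( x - z ) ) == 11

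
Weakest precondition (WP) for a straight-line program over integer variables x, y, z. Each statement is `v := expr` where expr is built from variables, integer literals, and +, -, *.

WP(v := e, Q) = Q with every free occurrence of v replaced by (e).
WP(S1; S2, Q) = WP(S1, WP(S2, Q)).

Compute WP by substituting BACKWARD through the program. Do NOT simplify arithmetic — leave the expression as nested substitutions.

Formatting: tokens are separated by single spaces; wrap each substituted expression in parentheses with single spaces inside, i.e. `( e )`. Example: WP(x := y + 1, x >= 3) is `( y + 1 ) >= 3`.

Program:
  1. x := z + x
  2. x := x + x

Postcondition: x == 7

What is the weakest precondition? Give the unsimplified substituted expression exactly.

Answer: ( ( z + x ) + ( z + x ) ) == 7

Derivation:
post: x == 7
stmt 2: x := x + x  -- replace 1 occurrence(s) of x with (x + x)
  => ( x + x ) == 7
stmt 1: x := z + x  -- replace 2 occurrence(s) of x with (z + x)
  => ( ( z + x ) + ( z + x ) ) == 7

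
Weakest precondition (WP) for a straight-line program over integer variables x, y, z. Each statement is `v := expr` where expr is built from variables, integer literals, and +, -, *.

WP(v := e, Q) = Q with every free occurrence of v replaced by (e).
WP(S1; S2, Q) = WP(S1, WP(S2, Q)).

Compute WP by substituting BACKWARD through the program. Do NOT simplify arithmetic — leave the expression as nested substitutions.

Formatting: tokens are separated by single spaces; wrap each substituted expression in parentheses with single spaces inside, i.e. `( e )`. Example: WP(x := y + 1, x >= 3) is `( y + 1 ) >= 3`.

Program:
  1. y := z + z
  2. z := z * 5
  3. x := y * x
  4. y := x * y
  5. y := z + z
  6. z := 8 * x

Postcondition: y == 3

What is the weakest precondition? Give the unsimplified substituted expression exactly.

post: y == 3
stmt 6: z := 8 * x  -- replace 0 occurrence(s) of z with (8 * x)
  => y == 3
stmt 5: y := z + z  -- replace 1 occurrence(s) of y with (z + z)
  => ( z + z ) == 3
stmt 4: y := x * y  -- replace 0 occurrence(s) of y with (x * y)
  => ( z + z ) == 3
stmt 3: x := y * x  -- replace 0 occurrence(s) of x with (y * x)
  => ( z + z ) == 3
stmt 2: z := z * 5  -- replace 2 occurrence(s) of z with (z * 5)
  => ( ( z * 5 ) + ( z * 5 ) ) == 3
stmt 1: y := z + z  -- replace 0 occurrence(s) of y with (z + z)
  => ( ( z * 5 ) + ( z * 5 ) ) == 3

Answer: ( ( z * 5 ) + ( z * 5 ) ) == 3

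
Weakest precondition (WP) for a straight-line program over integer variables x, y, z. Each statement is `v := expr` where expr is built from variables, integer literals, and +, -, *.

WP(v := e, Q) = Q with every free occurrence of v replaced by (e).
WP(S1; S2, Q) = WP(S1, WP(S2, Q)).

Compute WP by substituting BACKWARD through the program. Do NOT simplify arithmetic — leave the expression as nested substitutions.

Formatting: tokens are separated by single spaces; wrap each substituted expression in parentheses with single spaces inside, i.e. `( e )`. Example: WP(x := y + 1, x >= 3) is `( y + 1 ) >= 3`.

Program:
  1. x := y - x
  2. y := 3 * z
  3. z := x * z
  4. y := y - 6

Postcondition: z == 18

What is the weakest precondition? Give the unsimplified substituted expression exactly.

Answer: ( ( y - x ) * z ) == 18

Derivation:
post: z == 18
stmt 4: y := y - 6  -- replace 0 occurrence(s) of y with (y - 6)
  => z == 18
stmt 3: z := x * z  -- replace 1 occurrence(s) of z with (x * z)
  => ( x * z ) == 18
stmt 2: y := 3 * z  -- replace 0 occurrence(s) of y with (3 * z)
  => ( x * z ) == 18
stmt 1: x := y - x  -- replace 1 occurrence(s) of x with (y - x)
  => ( ( y - x ) * z ) == 18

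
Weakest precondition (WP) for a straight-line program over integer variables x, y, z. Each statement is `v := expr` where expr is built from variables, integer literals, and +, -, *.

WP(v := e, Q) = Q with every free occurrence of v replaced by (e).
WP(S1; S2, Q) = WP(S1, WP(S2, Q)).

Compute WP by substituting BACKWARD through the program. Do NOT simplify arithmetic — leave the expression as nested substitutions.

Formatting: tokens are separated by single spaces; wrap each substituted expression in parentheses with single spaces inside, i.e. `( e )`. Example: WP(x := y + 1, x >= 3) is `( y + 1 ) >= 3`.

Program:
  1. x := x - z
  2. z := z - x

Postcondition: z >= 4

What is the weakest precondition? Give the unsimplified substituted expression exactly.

Answer: ( z - ( x - z ) ) >= 4

Derivation:
post: z >= 4
stmt 2: z := z - x  -- replace 1 occurrence(s) of z with (z - x)
  => ( z - x ) >= 4
stmt 1: x := x - z  -- replace 1 occurrence(s) of x with (x - z)
  => ( z - ( x - z ) ) >= 4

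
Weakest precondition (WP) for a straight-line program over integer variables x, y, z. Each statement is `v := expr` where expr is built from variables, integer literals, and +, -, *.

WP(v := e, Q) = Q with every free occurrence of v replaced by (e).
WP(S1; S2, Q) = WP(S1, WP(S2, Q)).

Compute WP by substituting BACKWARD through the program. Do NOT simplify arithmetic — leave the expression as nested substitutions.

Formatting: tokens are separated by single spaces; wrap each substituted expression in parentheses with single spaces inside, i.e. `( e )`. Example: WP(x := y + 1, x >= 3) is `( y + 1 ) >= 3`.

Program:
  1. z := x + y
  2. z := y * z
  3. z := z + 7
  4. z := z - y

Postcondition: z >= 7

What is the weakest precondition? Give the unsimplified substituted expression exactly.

post: z >= 7
stmt 4: z := z - y  -- replace 1 occurrence(s) of z with (z - y)
  => ( z - y ) >= 7
stmt 3: z := z + 7  -- replace 1 occurrence(s) of z with (z + 7)
  => ( ( z + 7 ) - y ) >= 7
stmt 2: z := y * z  -- replace 1 occurrence(s) of z with (y * z)
  => ( ( ( y * z ) + 7 ) - y ) >= 7
stmt 1: z := x + y  -- replace 1 occurrence(s) of z with (x + y)
  => ( ( ( y * ( x + y ) ) + 7 ) - y ) >= 7

Answer: ( ( ( y * ( x + y ) ) + 7 ) - y ) >= 7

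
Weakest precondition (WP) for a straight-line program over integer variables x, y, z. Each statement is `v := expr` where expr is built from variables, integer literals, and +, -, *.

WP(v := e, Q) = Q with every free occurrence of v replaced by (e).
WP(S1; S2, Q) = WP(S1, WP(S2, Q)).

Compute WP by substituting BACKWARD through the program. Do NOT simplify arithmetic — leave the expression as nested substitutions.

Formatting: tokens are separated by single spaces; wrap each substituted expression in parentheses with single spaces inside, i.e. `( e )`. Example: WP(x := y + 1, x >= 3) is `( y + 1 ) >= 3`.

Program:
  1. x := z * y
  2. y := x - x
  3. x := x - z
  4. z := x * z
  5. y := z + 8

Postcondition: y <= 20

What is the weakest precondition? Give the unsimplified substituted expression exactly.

Answer: ( ( ( ( z * y ) - z ) * z ) + 8 ) <= 20

Derivation:
post: y <= 20
stmt 5: y := z + 8  -- replace 1 occurrence(s) of y with (z + 8)
  => ( z + 8 ) <= 20
stmt 4: z := x * z  -- replace 1 occurrence(s) of z with (x * z)
  => ( ( x * z ) + 8 ) <= 20
stmt 3: x := x - z  -- replace 1 occurrence(s) of x with (x - z)
  => ( ( ( x - z ) * z ) + 8 ) <= 20
stmt 2: y := x - x  -- replace 0 occurrence(s) of y with (x - x)
  => ( ( ( x - z ) * z ) + 8 ) <= 20
stmt 1: x := z * y  -- replace 1 occurrence(s) of x with (z * y)
  => ( ( ( ( z * y ) - z ) * z ) + 8 ) <= 20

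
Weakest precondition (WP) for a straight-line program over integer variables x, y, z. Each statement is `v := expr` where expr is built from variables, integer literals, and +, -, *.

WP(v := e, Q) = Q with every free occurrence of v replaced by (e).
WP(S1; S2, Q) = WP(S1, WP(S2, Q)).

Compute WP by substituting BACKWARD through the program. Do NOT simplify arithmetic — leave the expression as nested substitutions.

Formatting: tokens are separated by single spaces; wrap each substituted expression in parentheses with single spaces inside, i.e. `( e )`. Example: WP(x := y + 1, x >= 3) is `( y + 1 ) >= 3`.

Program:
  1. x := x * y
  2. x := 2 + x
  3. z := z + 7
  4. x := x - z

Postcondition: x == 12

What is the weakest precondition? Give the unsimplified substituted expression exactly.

post: x == 12
stmt 4: x := x - z  -- replace 1 occurrence(s) of x with (x - z)
  => ( x - z ) == 12
stmt 3: z := z + 7  -- replace 1 occurrence(s) of z with (z + 7)
  => ( x - ( z + 7 ) ) == 12
stmt 2: x := 2 + x  -- replace 1 occurrence(s) of x with (2 + x)
  => ( ( 2 + x ) - ( z + 7 ) ) == 12
stmt 1: x := x * y  -- replace 1 occurrence(s) of x with (x * y)
  => ( ( 2 + ( x * y ) ) - ( z + 7 ) ) == 12

Answer: ( ( 2 + ( x * y ) ) - ( z + 7 ) ) == 12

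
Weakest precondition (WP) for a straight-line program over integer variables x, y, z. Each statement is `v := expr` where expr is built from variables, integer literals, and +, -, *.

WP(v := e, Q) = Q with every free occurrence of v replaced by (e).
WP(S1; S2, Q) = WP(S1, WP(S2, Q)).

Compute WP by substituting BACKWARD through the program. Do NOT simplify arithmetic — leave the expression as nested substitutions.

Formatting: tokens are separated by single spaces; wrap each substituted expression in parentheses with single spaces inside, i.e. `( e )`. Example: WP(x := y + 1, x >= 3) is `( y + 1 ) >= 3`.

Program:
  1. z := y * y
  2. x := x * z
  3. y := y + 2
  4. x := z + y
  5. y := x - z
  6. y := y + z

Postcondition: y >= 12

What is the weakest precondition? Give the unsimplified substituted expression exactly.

Answer: ( ( ( ( y * y ) + ( y + 2 ) ) - ( y * y ) ) + ( y * y ) ) >= 12

Derivation:
post: y >= 12
stmt 6: y := y + z  -- replace 1 occurrence(s) of y with (y + z)
  => ( y + z ) >= 12
stmt 5: y := x - z  -- replace 1 occurrence(s) of y with (x - z)
  => ( ( x - z ) + z ) >= 12
stmt 4: x := z + y  -- replace 1 occurrence(s) of x with (z + y)
  => ( ( ( z + y ) - z ) + z ) >= 12
stmt 3: y := y + 2  -- replace 1 occurrence(s) of y with (y + 2)
  => ( ( ( z + ( y + 2 ) ) - z ) + z ) >= 12
stmt 2: x := x * z  -- replace 0 occurrence(s) of x with (x * z)
  => ( ( ( z + ( y + 2 ) ) - z ) + z ) >= 12
stmt 1: z := y * y  -- replace 3 occurrence(s) of z with (y * y)
  => ( ( ( ( y * y ) + ( y + 2 ) ) - ( y * y ) ) + ( y * y ) ) >= 12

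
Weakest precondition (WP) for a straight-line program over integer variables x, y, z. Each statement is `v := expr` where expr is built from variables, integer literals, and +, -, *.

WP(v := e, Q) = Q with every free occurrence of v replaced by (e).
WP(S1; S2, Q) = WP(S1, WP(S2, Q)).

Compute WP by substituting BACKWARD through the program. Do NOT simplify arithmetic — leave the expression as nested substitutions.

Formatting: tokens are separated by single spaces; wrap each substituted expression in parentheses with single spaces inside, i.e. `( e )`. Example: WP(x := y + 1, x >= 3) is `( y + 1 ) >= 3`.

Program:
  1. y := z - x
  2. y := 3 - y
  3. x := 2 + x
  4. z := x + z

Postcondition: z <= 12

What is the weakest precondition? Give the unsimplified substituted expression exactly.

Answer: ( ( 2 + x ) + z ) <= 12

Derivation:
post: z <= 12
stmt 4: z := x + z  -- replace 1 occurrence(s) of z with (x + z)
  => ( x + z ) <= 12
stmt 3: x := 2 + x  -- replace 1 occurrence(s) of x with (2 + x)
  => ( ( 2 + x ) + z ) <= 12
stmt 2: y := 3 - y  -- replace 0 occurrence(s) of y with (3 - y)
  => ( ( 2 + x ) + z ) <= 12
stmt 1: y := z - x  -- replace 0 occurrence(s) of y with (z - x)
  => ( ( 2 + x ) + z ) <= 12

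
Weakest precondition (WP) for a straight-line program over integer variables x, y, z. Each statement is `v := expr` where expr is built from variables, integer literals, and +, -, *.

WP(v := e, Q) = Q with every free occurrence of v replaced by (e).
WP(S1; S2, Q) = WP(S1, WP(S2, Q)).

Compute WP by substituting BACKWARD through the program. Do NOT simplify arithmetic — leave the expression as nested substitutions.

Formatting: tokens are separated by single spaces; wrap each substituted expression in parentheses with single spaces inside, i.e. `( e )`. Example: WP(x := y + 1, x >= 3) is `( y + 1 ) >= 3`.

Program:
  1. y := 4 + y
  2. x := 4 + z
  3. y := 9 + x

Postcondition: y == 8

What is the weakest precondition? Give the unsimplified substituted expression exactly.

Answer: ( 9 + ( 4 + z ) ) == 8

Derivation:
post: y == 8
stmt 3: y := 9 + x  -- replace 1 occurrence(s) of y with (9 + x)
  => ( 9 + x ) == 8
stmt 2: x := 4 + z  -- replace 1 occurrence(s) of x with (4 + z)
  => ( 9 + ( 4 + z ) ) == 8
stmt 1: y := 4 + y  -- replace 0 occurrence(s) of y with (4 + y)
  => ( 9 + ( 4 + z ) ) == 8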